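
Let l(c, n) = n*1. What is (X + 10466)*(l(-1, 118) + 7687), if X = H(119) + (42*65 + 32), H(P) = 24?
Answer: 103431860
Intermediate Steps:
l(c, n) = n
X = 2786 (X = 24 + (42*65 + 32) = 24 + (2730 + 32) = 24 + 2762 = 2786)
(X + 10466)*(l(-1, 118) + 7687) = (2786 + 10466)*(118 + 7687) = 13252*7805 = 103431860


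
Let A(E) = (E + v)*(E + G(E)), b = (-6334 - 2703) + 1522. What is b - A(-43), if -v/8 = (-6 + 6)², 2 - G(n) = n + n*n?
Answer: -86936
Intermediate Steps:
G(n) = 2 - n - n² (G(n) = 2 - (n + n*n) = 2 - (n + n²) = 2 + (-n - n²) = 2 - n - n²)
b = -7515 (b = -9037 + 1522 = -7515)
v = 0 (v = -8*(-6 + 6)² = -8*0² = -8*0 = 0)
A(E) = E*(2 - E²) (A(E) = (E + 0)*(E + (2 - E - E²)) = E*(2 - E²))
b - A(-43) = -7515 - (-43)*(2 - 1*(-43)²) = -7515 - (-43)*(2 - 1*1849) = -7515 - (-43)*(2 - 1849) = -7515 - (-43)*(-1847) = -7515 - 1*79421 = -7515 - 79421 = -86936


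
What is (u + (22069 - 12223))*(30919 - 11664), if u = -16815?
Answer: -134188095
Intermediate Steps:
(u + (22069 - 12223))*(30919 - 11664) = (-16815 + (22069 - 12223))*(30919 - 11664) = (-16815 + 9846)*19255 = -6969*19255 = -134188095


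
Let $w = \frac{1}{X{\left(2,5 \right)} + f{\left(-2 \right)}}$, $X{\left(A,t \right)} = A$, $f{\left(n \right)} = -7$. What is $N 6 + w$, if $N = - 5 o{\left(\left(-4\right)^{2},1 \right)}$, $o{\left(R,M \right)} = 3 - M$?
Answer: $- \frac{301}{5} \approx -60.2$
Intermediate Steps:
$N = -10$ ($N = - 5 \left(3 - 1\right) = \left(-5\right) 2 = -10$)
$w = - \frac{1}{5}$ ($w = \frac{1}{2 - 7} = \frac{1}{-5} = - \frac{1}{5} \approx -0.2$)
$N 6 + w = \left(-10\right) 6 - \frac{1}{5} = -60 - \frac{1}{5} = - \frac{301}{5}$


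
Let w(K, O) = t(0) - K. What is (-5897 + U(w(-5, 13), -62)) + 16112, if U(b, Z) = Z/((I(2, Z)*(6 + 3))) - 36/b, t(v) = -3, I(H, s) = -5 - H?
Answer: 642473/63 ≈ 10198.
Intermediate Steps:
w(K, O) = -3 - K
U(b, Z) = -36/b - Z/63 (U(b, Z) = Z/(((-5 - 1*2)*(6 + 3))) - 36/b = Z/(((-5 - 2)*9)) - 36/b = Z/((-7*9)) - 36/b = Z/(-63) - 36/b = Z*(-1/63) - 36/b = -Z/63 - 36/b = -36/b - Z/63)
(-5897 + U(w(-5, 13), -62)) + 16112 = (-5897 + (-36/(-3 - 1*(-5)) - 1/63*(-62))) + 16112 = (-5897 + (-36/(-3 + 5) + 62/63)) + 16112 = (-5897 + (-36/2 + 62/63)) + 16112 = (-5897 + (-36*½ + 62/63)) + 16112 = (-5897 + (-18 + 62/63)) + 16112 = (-5897 - 1072/63) + 16112 = -372583/63 + 16112 = 642473/63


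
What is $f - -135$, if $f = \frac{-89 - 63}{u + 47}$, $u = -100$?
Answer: $\frac{7307}{53} \approx 137.87$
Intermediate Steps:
$f = \frac{152}{53}$ ($f = \frac{-89 - 63}{-100 + 47} = - \frac{152}{-53} = \left(-152\right) \left(- \frac{1}{53}\right) = \frac{152}{53} \approx 2.8679$)
$f - -135 = \frac{152}{53} - -135 = \frac{152}{53} + 135 = \frac{7307}{53}$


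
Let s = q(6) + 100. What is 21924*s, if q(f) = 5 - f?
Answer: 2170476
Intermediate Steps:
s = 99 (s = (5 - 1*6) + 100 = (5 - 6) + 100 = -1 + 100 = 99)
21924*s = 21924*99 = 2170476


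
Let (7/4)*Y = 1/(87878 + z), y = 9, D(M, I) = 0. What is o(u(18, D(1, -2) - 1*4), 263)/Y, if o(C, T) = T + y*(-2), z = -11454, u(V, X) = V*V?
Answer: 32766790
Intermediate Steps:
u(V, X) = V²
o(C, T) = -18 + T (o(C, T) = T + 9*(-2) = T - 18 = -18 + T)
Y = 1/133742 (Y = 4/(7*(87878 - 11454)) = (4/7)/76424 = (4/7)*(1/76424) = 1/133742 ≈ 7.4771e-6)
o(u(18, D(1, -2) - 1*4), 263)/Y = (-18 + 263)/(1/133742) = 245*133742 = 32766790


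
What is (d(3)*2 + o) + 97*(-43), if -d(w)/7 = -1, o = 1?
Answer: -4156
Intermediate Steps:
d(w) = 7 (d(w) = -7*(-1) = 7)
(d(3)*2 + o) + 97*(-43) = (7*2 + 1) + 97*(-43) = (14 + 1) - 4171 = 15 - 4171 = -4156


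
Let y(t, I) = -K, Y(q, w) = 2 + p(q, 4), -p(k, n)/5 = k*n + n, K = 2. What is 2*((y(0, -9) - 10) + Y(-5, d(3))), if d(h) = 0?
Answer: 140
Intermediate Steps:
p(k, n) = -5*n - 5*k*n (p(k, n) = -5*(k*n + n) = -5*(n + k*n) = -5*n - 5*k*n)
Y(q, w) = -18 - 20*q (Y(q, w) = 2 - 5*4*(1 + q) = 2 + (-20 - 20*q) = -18 - 20*q)
y(t, I) = -2 (y(t, I) = -1*2 = -2)
2*((y(0, -9) - 10) + Y(-5, d(3))) = 2*((-2 - 10) + (-18 - 20*(-5))) = 2*(-12 + (-18 + 100)) = 2*(-12 + 82) = 2*70 = 140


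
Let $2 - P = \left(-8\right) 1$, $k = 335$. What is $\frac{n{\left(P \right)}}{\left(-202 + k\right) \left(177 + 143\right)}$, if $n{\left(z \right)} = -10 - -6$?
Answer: $- \frac{1}{10640} \approx -9.3985 \cdot 10^{-5}$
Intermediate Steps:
$P = 10$ ($P = 2 - \left(-8\right) 1 = 2 - -8 = 2 + 8 = 10$)
$n{\left(z \right)} = -4$ ($n{\left(z \right)} = -10 + 6 = -4$)
$\frac{n{\left(P \right)}}{\left(-202 + k\right) \left(177 + 143\right)} = - \frac{4}{\left(-202 + 335\right) \left(177 + 143\right)} = - \frac{4}{133 \cdot 320} = - \frac{4}{42560} = \left(-4\right) \frac{1}{42560} = - \frac{1}{10640}$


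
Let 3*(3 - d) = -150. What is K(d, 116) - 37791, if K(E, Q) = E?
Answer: -37738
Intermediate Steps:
d = 53 (d = 3 - 1/3*(-150) = 3 + 50 = 53)
K(d, 116) - 37791 = 53 - 37791 = -37738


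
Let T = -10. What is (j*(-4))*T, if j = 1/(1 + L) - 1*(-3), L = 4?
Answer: 128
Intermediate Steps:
j = 16/5 (j = 1/(1 + 4) - 1*(-3) = 1/5 + 3 = ⅕ + 3 = 16/5 ≈ 3.2000)
(j*(-4))*T = ((16/5)*(-4))*(-10) = -64/5*(-10) = 128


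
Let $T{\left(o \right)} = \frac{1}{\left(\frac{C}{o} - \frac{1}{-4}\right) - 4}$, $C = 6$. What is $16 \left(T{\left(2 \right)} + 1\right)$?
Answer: $- \frac{16}{3} \approx -5.3333$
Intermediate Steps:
$T{\left(o \right)} = \frac{1}{- \frac{15}{4} + \frac{6}{o}}$ ($T{\left(o \right)} = \frac{1}{\left(\frac{6}{o} - \frac{1}{-4}\right) - 4} = \frac{1}{\left(\frac{6}{o} - - \frac{1}{4}\right) - 4} = \frac{1}{\left(\frac{6}{o} + \frac{1}{4}\right) - 4} = \frac{1}{\left(\frac{1}{4} + \frac{6}{o}\right) - 4} = \frac{1}{- \frac{15}{4} + \frac{6}{o}}$)
$16 \left(T{\left(2 \right)} + 1\right) = 16 \left(\left(-4\right) 2 \frac{1}{-24 + 15 \cdot 2} + 1\right) = 16 \left(\left(-4\right) 2 \frac{1}{-24 + 30} + 1\right) = 16 \left(\left(-4\right) 2 \cdot \frac{1}{6} + 1\right) = 16 \left(- \frac{4}{3} + 1\right) = 16 \left(- \frac{1}{3}\right) = - \frac{16}{3}$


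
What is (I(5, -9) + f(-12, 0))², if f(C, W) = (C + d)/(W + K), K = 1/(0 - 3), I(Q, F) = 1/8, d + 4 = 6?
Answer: 58081/64 ≈ 907.52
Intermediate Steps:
d = 2 (d = -4 + 6 = 2)
I(Q, F) = ⅛
K = -⅓ (K = 1/(-3) = -⅓ ≈ -0.33333)
f(C, W) = (2 + C)/(-⅓ + W) (f(C, W) = (C + 2)/(W - ⅓) = (2 + C)/(-⅓ + W))
(I(5, -9) + f(-12, 0))² = (⅛ + 3*(2 - 12)/(-1 + 3*0))² = (⅛ + 3*(-10)/(-1 + 0))² = (⅛ + 3*(-10)/(-1))² = (⅛ + 3*(-1)*(-10))² = (⅛ + 30)² = (241/8)² = 58081/64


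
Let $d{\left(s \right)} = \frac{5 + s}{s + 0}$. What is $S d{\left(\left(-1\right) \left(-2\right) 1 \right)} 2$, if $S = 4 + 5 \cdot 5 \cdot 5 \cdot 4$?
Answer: $3528$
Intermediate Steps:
$d{\left(s \right)} = \frac{5 + s}{s}$
$S = 504$ ($S = 4 + 5 \cdot 25 \cdot 4 = 4 + 5 \cdot 100 = 4 + 500 = 504$)
$S d{\left(\left(-1\right) \left(-2\right) 1 \right)} 2 = 504 \frac{5 + \left(-1\right) \left(-2\right) 1}{\left(-1\right) \left(-2\right) 1} \cdot 2 = 504 \frac{5 + 2 \cdot 1}{2 \cdot 1} \cdot 2 = 504 \frac{5 + 2}{2} \cdot 2 = 504 \cdot \frac{1}{2} \cdot 7 \cdot 2 = 504 \cdot \frac{7}{2} \cdot 2 = 1764 \cdot 2 = 3528$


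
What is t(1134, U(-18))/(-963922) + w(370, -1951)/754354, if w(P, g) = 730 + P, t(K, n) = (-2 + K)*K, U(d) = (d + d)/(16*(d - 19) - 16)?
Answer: -241823715838/181784604097 ≈ -1.3303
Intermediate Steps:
U(d) = 2*d/(-320 + 16*d) (U(d) = (2*d)/(16*(-19 + d) - 16) = (2*d)/((-304 + 16*d) - 16) = (2*d)/(-320 + 16*d) = 2*d/(-320 + 16*d))
t(K, n) = K*(-2 + K)
t(1134, U(-18))/(-963922) + w(370, -1951)/754354 = (1134*(-2 + 1134))/(-963922) + (730 + 370)/754354 = (1134*1132)*(-1/963922) + 1100*(1/754354) = 1283688*(-1/963922) + 550/377177 = -641844/481961 + 550/377177 = -241823715838/181784604097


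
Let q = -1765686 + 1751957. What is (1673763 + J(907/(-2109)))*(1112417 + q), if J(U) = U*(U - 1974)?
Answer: 8183550606651336832/4447881 ≈ 1.8399e+12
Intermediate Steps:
J(U) = U*(-1974 + U)
q = -13729
(1673763 + J(907/(-2109)))*(1112417 + q) = (1673763 + (907/(-2109))*(-1974 + 907/(-2109)))*(1112417 - 13729) = (1673763 + (907*(-1/2109))*(-1974 + 907*(-1/2109)))*1098688 = (1673763 - 907*(-1974 - 907/2109)/2109)*1098688 = (1673763 - 907/2109*(-4164073/2109))*1098688 = (1673763 + 3776814211/4447881)*1098688 = (7448475460414/4447881)*1098688 = 8183550606651336832/4447881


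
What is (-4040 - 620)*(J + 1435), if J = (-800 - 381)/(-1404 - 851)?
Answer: -3016982792/451 ≈ -6.6895e+6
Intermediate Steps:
J = 1181/2255 (J = -1181/(-2255) = -1181*(-1/2255) = 1181/2255 ≈ 0.52373)
(-4040 - 620)*(J + 1435) = (-4040 - 620)*(1181/2255 + 1435) = -4660*3237106/2255 = -3016982792/451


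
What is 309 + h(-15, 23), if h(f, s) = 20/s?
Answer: 7127/23 ≈ 309.87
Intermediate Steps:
309 + h(-15, 23) = 309 + 20/23 = 7127/23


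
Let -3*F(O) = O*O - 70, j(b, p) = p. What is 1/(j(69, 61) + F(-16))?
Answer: -1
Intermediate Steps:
F(O) = 70/3 - O²/3 (F(O) = -(O*O - 70)/3 = -(O² - 70)/3 = -(-70 + O²)/3 = 70/3 - O²/3)
1/(j(69, 61) + F(-16)) = 1/(61 + (70/3 - ⅓*(-16)²)) = 1/(61 + (70/3 - ⅓*256)) = 1/(61 + (70/3 - 256/3)) = 1/(61 - 62) = 1/(-1) = -1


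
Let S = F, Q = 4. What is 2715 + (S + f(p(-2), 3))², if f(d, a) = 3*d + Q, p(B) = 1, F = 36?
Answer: 4564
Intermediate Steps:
S = 36
f(d, a) = 4 + 3*d (f(d, a) = 3*d + 4 = 4 + 3*d)
2715 + (S + f(p(-2), 3))² = 2715 + (36 + (4 + 3*1))² = 2715 + (36 + (4 + 3))² = 2715 + (36 + 7)² = 2715 + 43² = 2715 + 1849 = 4564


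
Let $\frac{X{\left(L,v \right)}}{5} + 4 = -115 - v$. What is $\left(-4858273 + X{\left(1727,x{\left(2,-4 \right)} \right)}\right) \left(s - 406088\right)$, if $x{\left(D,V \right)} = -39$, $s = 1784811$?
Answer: $-6698764214579$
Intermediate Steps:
$X{\left(L,v \right)} = -595 - 5 v$ ($X{\left(L,v \right)} = -20 + 5 \left(-115 - v\right) = -20 - \left(575 + 5 v\right) = -595 - 5 v$)
$\left(-4858273 + X{\left(1727,x{\left(2,-4 \right)} \right)}\right) \left(s - 406088\right) = \left(-4858273 - 400\right) \left(1784811 - 406088\right) = \left(-4858273 + \left(-595 + 195\right)\right) 1378723 = \left(-4858273 - 400\right) 1378723 = \left(-4858673\right) 1378723 = -6698764214579$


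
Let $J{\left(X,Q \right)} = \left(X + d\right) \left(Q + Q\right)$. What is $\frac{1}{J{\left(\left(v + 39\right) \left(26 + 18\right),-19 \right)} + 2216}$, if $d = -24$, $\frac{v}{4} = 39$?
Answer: $- \frac{1}{322912} \approx -3.0968 \cdot 10^{-6}$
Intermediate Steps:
$v = 156$ ($v = 4 \cdot 39 = 156$)
$J{\left(X,Q \right)} = 2 Q \left(-24 + X\right)$ ($J{\left(X,Q \right)} = \left(X - 24\right) \left(Q + Q\right) = \left(-24 + X\right) 2 Q = 2 Q \left(-24 + X\right)$)
$\frac{1}{J{\left(\left(v + 39\right) \left(26 + 18\right),-19 \right)} + 2216} = \frac{1}{2 \left(-19\right) \left(-24 + \left(156 + 39\right) \left(26 + 18\right)\right) + 2216} = \frac{1}{2 \left(-19\right) \left(-24 + 195 \cdot 44\right) + 2216} = \frac{1}{2 \left(-19\right) \left(-24 + 8580\right) + 2216} = \frac{1}{2 \left(-19\right) 8556 + 2216} = \frac{1}{-325128 + 2216} = \frac{1}{-322912} = - \frac{1}{322912}$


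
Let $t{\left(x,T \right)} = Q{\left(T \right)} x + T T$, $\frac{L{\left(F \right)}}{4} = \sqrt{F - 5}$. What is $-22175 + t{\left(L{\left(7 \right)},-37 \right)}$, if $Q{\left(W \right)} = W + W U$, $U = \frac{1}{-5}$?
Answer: $-20806 - \frac{592 \sqrt{2}}{5} \approx -20973.0$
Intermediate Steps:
$L{\left(F \right)} = 4 \sqrt{-5 + F}$ ($L{\left(F \right)} = 4 \sqrt{F - 5} = 4 \sqrt{-5 + F}$)
$U = - \frac{1}{5} \approx -0.2$
$Q{\left(W \right)} = \frac{4 W}{5}$ ($Q{\left(W \right)} = W + W \left(- \frac{1}{5}\right) = W - \frac{W}{5} = \frac{4 W}{5}$)
$t{\left(x,T \right)} = T^{2} + \frac{4 T x}{5}$ ($t{\left(x,T \right)} = \frac{4 T}{5} x + T T = \frac{4 T x}{5} + T^{2} = T^{2} + \frac{4 T x}{5}$)
$-22175 + t{\left(L{\left(7 \right)},-37 \right)} = -22175 + \frac{1}{5} \left(-37\right) \left(4 \cdot 4 \sqrt{-5 + 7} + 5 \left(-37\right)\right) = -22175 + \frac{1}{5} \left(-37\right) \left(4 \cdot 4 \sqrt{2} - 185\right) = -22175 + \frac{1}{5} \left(-37\right) \left(16 \sqrt{2} - 185\right) = -22175 + \frac{1}{5} \left(-37\right) \left(-185 + 16 \sqrt{2}\right) = -22175 + \left(1369 - \frac{592 \sqrt{2}}{5}\right) = -20806 - \frac{592 \sqrt{2}}{5}$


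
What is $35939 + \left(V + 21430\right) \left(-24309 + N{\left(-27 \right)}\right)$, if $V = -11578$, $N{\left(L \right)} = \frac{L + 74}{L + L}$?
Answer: $- \frac{2155184135}{9} \approx -2.3946 \cdot 10^{8}$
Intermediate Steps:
$N{\left(L \right)} = \frac{74 + L}{2 L}$
$35939 + \left(V + 21430\right) \left(-24309 + N{\left(-27 \right)}\right) = 35939 + \left(-11578 + 21430\right) \left(-24309 + \frac{74 - 27}{2 \left(-27\right)}\right) = 35939 + 9852 \left(-24309 + \frac{1}{2} \left(- \frac{1}{27}\right) 47\right) = 35939 + 9852 \left(-24309 - \frac{47}{54}\right) = 35939 + 9852 \left(- \frac{1312733}{54}\right) = 35939 - \frac{2155507586}{9} = - \frac{2155184135}{9}$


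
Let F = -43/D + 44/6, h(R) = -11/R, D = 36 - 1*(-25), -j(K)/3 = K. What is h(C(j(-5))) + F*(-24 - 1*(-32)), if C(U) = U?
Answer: 47849/915 ≈ 52.294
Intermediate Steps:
j(K) = -3*K
D = 61 (D = 36 + 25 = 61)
F = 1213/183 (F = -43/61 + 44/6 = -43*1/61 + 44*(1/6) = -43/61 + 22/3 = 1213/183 ≈ 6.6284)
h(C(j(-5))) + F*(-24 - 1*(-32)) = -11/((-3*(-5))) + 1213*(-24 - 1*(-32))/183 = -11/15 + 1213*(-24 + 32)/183 = -11*1/15 + (1213/183)*8 = -11/15 + 9704/183 = 47849/915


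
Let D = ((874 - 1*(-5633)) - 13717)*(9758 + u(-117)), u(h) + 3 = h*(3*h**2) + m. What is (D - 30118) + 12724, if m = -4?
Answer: 34572567086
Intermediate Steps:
u(h) = -7 + 3*h**3 (u(h) = -3 + (h*(3*h**2) - 4) = -3 + (3*h**3 - 4) = -3 + (-4 + 3*h**3) = -7 + 3*h**3)
D = 34572584480 (D = ((874 - 1*(-5633)) - 13717)*(9758 + (-7 + 3*(-117)**3)) = ((874 + 5633) - 13717)*(9758 + (-7 + 3*(-1601613))) = (6507 - 13717)*(9758 + (-7 - 4804839)) = -7210*(9758 - 4804846) = -7210*(-4795088) = 34572584480)
(D - 30118) + 12724 = (34572584480 - 30118) + 12724 = 34572554362 + 12724 = 34572567086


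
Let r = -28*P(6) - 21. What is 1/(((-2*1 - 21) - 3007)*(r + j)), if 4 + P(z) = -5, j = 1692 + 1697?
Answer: -1/10968600 ≈ -9.1169e-8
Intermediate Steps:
j = 3389
P(z) = -9 (P(z) = -4 - 5 = -9)
r = 231 (r = -28*(-9) - 21 = 252 - 21 = 231)
1/(((-2*1 - 21) - 3007)*(r + j)) = 1/(((-2*1 - 21) - 3007)*(231 + 3389)) = 1/(((-2 - 21) - 3007)*3620) = 1/((-23 - 3007)*3620) = 1/(-3030*3620) = 1/(-10968600) = -1/10968600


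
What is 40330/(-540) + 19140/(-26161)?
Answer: -106540873/1412694 ≈ -75.417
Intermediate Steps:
40330/(-540) + 19140/(-26161) = 40330*(-1/540) + 19140*(-1/26161) = -4033/54 - 19140/26161 = -106540873/1412694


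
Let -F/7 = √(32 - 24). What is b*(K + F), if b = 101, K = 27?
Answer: 2727 - 1414*√2 ≈ 727.30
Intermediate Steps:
F = -14*√2 (F = -7*√(32 - 24) = -14*√2 ≈ -19.799)
b*(K + F) = 101*(27 - 14*√2) = 2727 - 1414*√2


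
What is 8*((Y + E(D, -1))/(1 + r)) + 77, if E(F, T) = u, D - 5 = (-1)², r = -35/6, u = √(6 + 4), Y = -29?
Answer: 125 - 48*√10/29 ≈ 119.77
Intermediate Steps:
u = √10 ≈ 3.1623
r = -35/6 (r = -35*⅙ = -35/6 ≈ -5.8333)
D = 6 (D = 5 + (-1)² = 5 + 1 = 6)
E(F, T) = √10
8*((Y + E(D, -1))/(1 + r)) + 77 = 8*((-29 + √10)/(1 - 35/6)) + 77 = 8*((-29 + √10)/(-29/6)) + 77 = 8*((-29 + √10)*(-6/29)) + 77 = 8*(6 - 6*√10/29) + 77 = (48 - 48*√10/29) + 77 = 125 - 48*√10/29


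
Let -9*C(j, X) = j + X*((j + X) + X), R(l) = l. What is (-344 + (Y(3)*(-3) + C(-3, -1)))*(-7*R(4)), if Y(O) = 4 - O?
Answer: 87500/9 ≈ 9722.2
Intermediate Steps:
C(j, X) = -j/9 - X*(j + 2*X)/9 (C(j, X) = -(j + X*((j + X) + X))/9 = -(j + X*((X + j) + X))/9 = -(j + X*(j + 2*X))/9 = -j/9 - X*(j + 2*X)/9)
(-344 + (Y(3)*(-3) + C(-3, -1)))*(-7*R(4)) = (-344 + ((4 - 1*3)*(-3) + (-2/9*(-1)**2 - 1/9*(-3) - 1/9*(-1)*(-3))))*(-7*4) = (-344 + ((4 - 3)*(-3) + (-2/9*1 + 1/3 - 1/3)))*(-28) = (-344 + (1*(-3) + (-2/9 + 1/3 - 1/3)))*(-28) = (-344 + (-3 - 2/9))*(-28) = (-344 - 29/9)*(-28) = -3125/9*(-28) = 87500/9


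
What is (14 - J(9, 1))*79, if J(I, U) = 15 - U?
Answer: 0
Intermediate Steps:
(14 - J(9, 1))*79 = (14 - (15 - 1*1))*79 = (14 - (15 - 1))*79 = (14 - 1*14)*79 = (14 - 14)*79 = 0*79 = 0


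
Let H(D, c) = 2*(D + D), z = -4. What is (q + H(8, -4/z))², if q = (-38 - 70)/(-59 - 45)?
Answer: 737881/676 ≈ 1091.5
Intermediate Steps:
q = 27/26 (q = -108/(-104) = -108*(-1/104) = 27/26 ≈ 1.0385)
H(D, c) = 4*D (H(D, c) = 2*(2*D) = 4*D)
(q + H(8, -4/z))² = (27/26 + 4*8)² = (27/26 + 32)² = (859/26)² = 737881/676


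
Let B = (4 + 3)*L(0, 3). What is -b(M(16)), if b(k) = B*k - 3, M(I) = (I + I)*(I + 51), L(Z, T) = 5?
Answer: -75037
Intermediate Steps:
M(I) = 2*I*(51 + I) (M(I) = (2*I)*(51 + I) = 2*I*(51 + I))
B = 35 (B = (4 + 3)*5 = 7*5 = 35)
b(k) = -3 + 35*k (b(k) = 35*k - 3 = -3 + 35*k)
-b(M(16)) = -(-3 + 35*(2*16*(51 + 16))) = -(-3 + 35*(2*16*67)) = -(-3 + 35*2144) = -(-3 + 75040) = -1*75037 = -75037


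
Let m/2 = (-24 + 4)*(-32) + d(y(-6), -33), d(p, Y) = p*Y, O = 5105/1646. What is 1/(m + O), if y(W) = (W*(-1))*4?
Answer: -1646/495279 ≈ -0.0033234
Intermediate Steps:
O = 5105/1646 (O = 5105*(1/1646) = 5105/1646 ≈ 3.1015)
y(W) = -4*W (y(W) = -W*4 = -4*W)
d(p, Y) = Y*p
m = -304 (m = 2*((-24 + 4)*(-32) - (-132)*(-6)) = 2*(-20*(-32) - 33*24) = 2*(640 - 792) = 2*(-152) = -304)
1/(m + O) = 1/(-304 + 5105/1646) = 1/(-495279/1646) = -1646/495279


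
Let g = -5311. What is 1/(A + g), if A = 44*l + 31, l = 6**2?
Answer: -1/3696 ≈ -0.00027056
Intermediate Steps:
l = 36
A = 1615 (A = 44*36 + 31 = 1584 + 31 = 1615)
1/(A + g) = 1/(1615 - 5311) = 1/(-3696) = -1/3696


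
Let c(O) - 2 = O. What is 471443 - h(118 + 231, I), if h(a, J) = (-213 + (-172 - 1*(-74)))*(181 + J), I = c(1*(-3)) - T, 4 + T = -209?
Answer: 593666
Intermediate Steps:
T = -213 (T = -4 - 209 = -213)
c(O) = 2 + O
I = 212 (I = (2 + 1*(-3)) - 1*(-213) = (2 - 3) + 213 = -1 + 213 = 212)
h(a, J) = -56291 - 311*J (h(a, J) = (-213 + (-172 + 74))*(181 + J) = (-213 - 98)*(181 + J) = -311*(181 + J) = -56291 - 311*J)
471443 - h(118 + 231, I) = 471443 - (-56291 - 311*212) = 471443 - (-56291 - 65932) = 471443 - 1*(-122223) = 471443 + 122223 = 593666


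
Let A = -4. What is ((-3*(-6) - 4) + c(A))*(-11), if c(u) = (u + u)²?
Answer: -858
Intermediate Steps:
c(u) = 4*u² (c(u) = (2*u)² = 4*u²)
((-3*(-6) - 4) + c(A))*(-11) = ((-3*(-6) - 4) + 4*(-4)²)*(-11) = ((18 - 4) + 4*16)*(-11) = (14 + 64)*(-11) = 78*(-11) = -858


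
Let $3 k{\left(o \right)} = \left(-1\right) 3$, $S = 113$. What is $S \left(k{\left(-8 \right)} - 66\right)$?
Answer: $-7571$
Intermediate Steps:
$k{\left(o \right)} = -1$ ($k{\left(o \right)} = \frac{\left(-1\right) 3}{3} = \frac{1}{3} \left(-3\right) = -1$)
$S \left(k{\left(-8 \right)} - 66\right) = 113 \left(-1 - 66\right) = 113 \left(-67\right) = -7571$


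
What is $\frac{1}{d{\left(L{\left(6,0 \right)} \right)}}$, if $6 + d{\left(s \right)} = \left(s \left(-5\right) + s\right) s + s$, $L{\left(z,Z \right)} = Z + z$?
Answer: $- \frac{1}{144} \approx -0.0069444$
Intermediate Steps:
$d{\left(s \right)} = -6 + s - 4 s^{2}$ ($d{\left(s \right)} = -6 + \left(\left(s \left(-5\right) + s\right) s + s\right) = -6 + \left(\left(- 5 s + s\right) s + s\right) = -6 + \left(- 4 s s + s\right) = -6 - \left(- s + 4 s^{2}\right) = -6 + s - 4 s^{2}$)
$\frac{1}{d{\left(L{\left(6,0 \right)} \right)}} = \frac{1}{-6 + \left(0 + 6\right) - 4 \left(0 + 6\right)^{2}} = \frac{1}{-6 + 6 - 4 \cdot 6^{2}} = \frac{1}{-6 + 6 - 144} = \frac{1}{-144} = - \frac{1}{144}$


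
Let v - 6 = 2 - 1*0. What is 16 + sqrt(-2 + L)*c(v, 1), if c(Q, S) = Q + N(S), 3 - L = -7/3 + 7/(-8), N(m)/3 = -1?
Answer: 16 + 5*sqrt(606)/12 ≈ 26.257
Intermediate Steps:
N(m) = -3 (N(m) = 3*(-1) = -3)
L = 149/24 (L = 3 - (-7/3 + 7/(-8)) = 3 - (-7*1/3 + 7*(-1/8)) = 3 - (-7/3 - 7/8) = 3 - 1*(-77/24) = 3 + 77/24 = 149/24 ≈ 6.2083)
v = 8 (v = 6 + (2 - 1*0) = 6 + (2 + 0) = 6 + 2 = 8)
c(Q, S) = -3 + Q (c(Q, S) = Q - 3 = -3 + Q)
16 + sqrt(-2 + L)*c(v, 1) = 16 + sqrt(-2 + 149/24)*(-3 + 8) = 16 + sqrt(101/24)*5 = 16 + (sqrt(606)/12)*5 = 16 + 5*sqrt(606)/12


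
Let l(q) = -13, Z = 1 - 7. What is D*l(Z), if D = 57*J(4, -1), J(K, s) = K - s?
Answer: -3705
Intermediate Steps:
Z = -6
D = 285 (D = 57*(4 - 1*(-1)) = 57*(4 + 1) = 57*5 = 285)
D*l(Z) = 285*(-13) = -3705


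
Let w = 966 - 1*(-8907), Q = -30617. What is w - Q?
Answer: 40490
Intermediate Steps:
w = 9873 (w = 966 + 8907 = 9873)
w - Q = 9873 - 1*(-30617) = 9873 + 30617 = 40490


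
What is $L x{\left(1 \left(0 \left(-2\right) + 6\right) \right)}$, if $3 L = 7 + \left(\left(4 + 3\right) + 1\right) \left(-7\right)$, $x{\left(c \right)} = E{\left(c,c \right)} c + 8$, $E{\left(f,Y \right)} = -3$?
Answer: $\frac{490}{3} \approx 163.33$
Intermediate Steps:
$x{\left(c \right)} = 8 - 3 c$ ($x{\left(c \right)} = - 3 c + 8 = 8 - 3 c$)
$L = - \frac{49}{3}$ ($L = \frac{7 + \left(\left(4 + 3\right) + 1\right) \left(-7\right)}{3} = \frac{7 + \left(7 + 1\right) \left(-7\right)}{3} = \frac{7 + 8 \left(-7\right)}{3} = \frac{7 - 56}{3} = \frac{1}{3} \left(-49\right) = - \frac{49}{3} \approx -16.333$)
$L x{\left(1 \left(0 \left(-2\right) + 6\right) \right)} = - \frac{49 \left(8 - 3 \cdot 1 \left(0 \left(-2\right) + 6\right)\right)}{3} = - \frac{49 \left(8 - 3 \cdot 1 \left(0 + 6\right)\right)}{3} = - \frac{49 \left(8 - 3 \cdot 1 \cdot 6\right)}{3} = - \frac{49 \left(8 - 18\right)}{3} = \left(- \frac{49}{3}\right) \left(-10\right) = \frac{490}{3}$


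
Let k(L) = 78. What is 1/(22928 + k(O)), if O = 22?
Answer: 1/23006 ≈ 4.3467e-5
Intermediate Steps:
1/(22928 + k(O)) = 1/(22928 + 78) = 1/23006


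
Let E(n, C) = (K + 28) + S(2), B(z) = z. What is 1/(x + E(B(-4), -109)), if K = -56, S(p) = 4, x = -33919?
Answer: -1/33943 ≈ -2.9461e-5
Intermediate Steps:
E(n, C) = -24 (E(n, C) = (-56 + 28) + 4 = -28 + 4 = -24)
1/(x + E(B(-4), -109)) = 1/(-33919 - 24) = 1/(-33943) = -1/33943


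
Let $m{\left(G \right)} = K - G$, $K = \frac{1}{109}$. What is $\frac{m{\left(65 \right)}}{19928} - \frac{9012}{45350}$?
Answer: $- \frac{2487086653}{12313386650} \approx -0.20198$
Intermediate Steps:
$K = \frac{1}{109} \approx 0.0091743$
$m{\left(G \right)} = \frac{1}{109} - G$
$\frac{m{\left(65 \right)}}{19928} - \frac{9012}{45350} = \frac{\frac{1}{109} - 65}{19928} - \frac{9012}{45350} = \left(\frac{1}{109} - 65\right) \frac{1}{19928} - \frac{4506}{22675} = \left(- \frac{7084}{109}\right) \frac{1}{19928} - \frac{4506}{22675} = - \frac{1771}{543038} - \frac{4506}{22675} = - \frac{2487086653}{12313386650}$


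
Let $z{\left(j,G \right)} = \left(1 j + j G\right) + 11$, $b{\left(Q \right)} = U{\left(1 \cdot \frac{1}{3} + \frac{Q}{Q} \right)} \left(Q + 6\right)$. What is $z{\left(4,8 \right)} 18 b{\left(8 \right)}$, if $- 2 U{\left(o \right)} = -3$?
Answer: $17766$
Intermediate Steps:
$U{\left(o \right)} = \frac{3}{2}$ ($U{\left(o \right)} = \left(- \frac{1}{2}\right) \left(-3\right) = \frac{3}{2}$)
$b{\left(Q \right)} = 9 + \frac{3 Q}{2}$ ($b{\left(Q \right)} = \frac{3 \left(Q + 6\right)}{2} = \frac{3 \left(6 + Q\right)}{2} = 9 + \frac{3 Q}{2}$)
$z{\left(j,G \right)} = 11 + j + G j$ ($z{\left(j,G \right)} = \left(j + G j\right) + 11 = 11 + j + G j$)
$z{\left(4,8 \right)} 18 b{\left(8 \right)} = \left(11 + 4 + 8 \cdot 4\right) 18 \left(9 + \frac{3}{2} \cdot 8\right) = \left(11 + 4 + 32\right) 18 \left(9 + 12\right) = 47 \cdot 18 \cdot 21 = 47 \cdot 378 = 17766$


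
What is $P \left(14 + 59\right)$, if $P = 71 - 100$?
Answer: $-2117$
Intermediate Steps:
$P = -29$ ($P = 71 - 100 = -29$)
$P \left(14 + 59\right) = - 29 \left(14 + 59\right) = \left(-29\right) 73 = -2117$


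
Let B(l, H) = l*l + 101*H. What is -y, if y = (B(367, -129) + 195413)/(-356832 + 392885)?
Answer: -317073/36053 ≈ -8.7946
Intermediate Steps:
B(l, H) = l² + 101*H
y = 317073/36053 (y = ((367² + 101*(-129)) + 195413)/(-356832 + 392885) = ((134689 - 13029) + 195413)/36053 = (121660 + 195413)*(1/36053) = 317073*(1/36053) = 317073/36053 ≈ 8.7946)
-y = -1*317073/36053 = -317073/36053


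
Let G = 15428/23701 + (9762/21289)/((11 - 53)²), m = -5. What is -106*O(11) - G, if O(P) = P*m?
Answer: 864747479068805/148343753166 ≈ 5829.4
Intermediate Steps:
O(P) = -5*P (O(P) = P*(-5) = -5*P)
G = 96601888975/148343753166 (G = 15428*(1/23701) + (9762*(1/21289))/((-42)²) = 15428/23701 + (9762/21289)/1764 = 15428/23701 + (9762/21289)*(1/1764) = 15428/23701 + 1627/6258966 = 96601888975/148343753166 ≈ 0.65120)
-106*O(11) - G = -(-530)*11 - 1*96601888975/148343753166 = -106*(-55) - 96601888975/148343753166 = 5830 - 96601888975/148343753166 = 864747479068805/148343753166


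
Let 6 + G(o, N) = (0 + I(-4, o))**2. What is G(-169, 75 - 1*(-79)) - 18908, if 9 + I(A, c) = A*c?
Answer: 425975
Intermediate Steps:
I(A, c) = -9 + A*c
G(o, N) = -6 + (-9 - 4*o)**2 (G(o, N) = -6 + (0 + (-9 - 4*o))**2 = -6 + (-9 - 4*o)**2)
G(-169, 75 - 1*(-79)) - 18908 = (-6 + (9 + 4*(-169))**2) - 18908 = (-6 + (9 - 676)**2) - 18908 = (-6 + (-667)**2) - 18908 = (-6 + 444889) - 18908 = 444883 - 18908 = 425975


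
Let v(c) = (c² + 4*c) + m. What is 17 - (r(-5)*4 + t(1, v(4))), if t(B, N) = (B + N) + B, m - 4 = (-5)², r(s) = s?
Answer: -26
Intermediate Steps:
m = 29 (m = 4 + (-5)² = 4 + 25 = 29)
v(c) = 29 + c² + 4*c (v(c) = (c² + 4*c) + 29 = 29 + c² + 4*c)
t(B, N) = N + 2*B
17 - (r(-5)*4 + t(1, v(4))) = 17 - (-5*4 + ((29 + 4² + 4*4) + 2*1)) = 17 - (-20 + ((29 + 16 + 16) + 2)) = 17 - (-20 + (61 + 2)) = 17 - (-20 + 63) = 17 - 1*43 = 17 - 43 = -26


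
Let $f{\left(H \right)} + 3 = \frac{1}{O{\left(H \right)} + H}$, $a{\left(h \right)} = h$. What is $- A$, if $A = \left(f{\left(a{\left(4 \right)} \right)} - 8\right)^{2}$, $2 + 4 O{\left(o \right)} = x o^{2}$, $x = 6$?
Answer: $- \frac{363609}{3025} \approx -120.2$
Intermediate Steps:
$O{\left(o \right)} = - \frac{1}{2} + \frac{3 o^{2}}{2}$ ($O{\left(o \right)} = - \frac{1}{2} + \frac{6 o^{2}}{4} = - \frac{1}{2} + \frac{3 o^{2}}{2}$)
$f{\left(H \right)} = -3 + \frac{1}{- \frac{1}{2} + H + \frac{3 H^{2}}{2}}$ ($f{\left(H \right)} = -3 + \frac{1}{\left(- \frac{1}{2} + \frac{3 H^{2}}{2}\right) + H} = -3 + \frac{1}{- \frac{1}{2} + H + \frac{3 H^{2}}{2}}$)
$A = \frac{363609}{3025}$ ($A = \left(\frac{5 - 9 \cdot 4^{2} - 24}{-1 + 2 \cdot 4 + 3 \cdot 4^{2}} - 8\right)^{2} = \left(\frac{5 - 144 - 24}{-1 + 8 + 3 \cdot 16} - 8\right)^{2} = \left(\frac{5 - 144 - 24}{-1 + 8 + 48} - 8\right)^{2} = \left(\frac{1}{55} \left(-163\right) - 8\right)^{2} = \left(- \frac{163}{55} - 8\right)^{2} = \left(- \frac{603}{55}\right)^{2} = \frac{363609}{3025} \approx 120.2$)
$- A = \left(-1\right) \frac{363609}{3025} = - \frac{363609}{3025}$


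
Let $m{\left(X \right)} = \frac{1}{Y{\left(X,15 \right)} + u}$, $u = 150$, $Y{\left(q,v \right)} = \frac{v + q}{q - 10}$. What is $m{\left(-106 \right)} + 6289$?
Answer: $\frac{110001015}{17491} \approx 6289.0$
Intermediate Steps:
$Y{\left(q,v \right)} = \frac{q + v}{-10 + q}$
$m{\left(X \right)} = \frac{1}{150 + \frac{15 + X}{-10 + X}}$ ($m{\left(X \right)} = \frac{1}{\frac{X + 15}{-10 + X} + 150} = \frac{1}{\frac{15 + X}{-10 + X} + 150} = \frac{1}{150 + \frac{15 + X}{-10 + X}}$)
$m{\left(-106 \right)} + 6289 = \frac{-10 - 106}{-1485 + 151 \left(-106\right)} + 6289 = \frac{1}{-1485 - 16006} \left(-116\right) + 6289 = \frac{1}{-17491} \left(-116\right) + 6289 = \left(- \frac{1}{17491}\right) \left(-116\right) + 6289 = \frac{116}{17491} + 6289 = \frac{110001015}{17491}$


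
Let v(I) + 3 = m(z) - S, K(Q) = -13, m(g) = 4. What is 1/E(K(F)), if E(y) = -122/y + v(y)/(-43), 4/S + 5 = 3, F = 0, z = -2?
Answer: 559/5207 ≈ 0.10736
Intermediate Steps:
S = -2 (S = 4/(-5 + 3) = 4/(-2) = 4*(-½) = -2)
v(I) = 3 (v(I) = -3 + (4 - 1*(-2)) = -3 + (4 + 2) = -3 + 6 = 3)
E(y) = -3/43 - 122/y (E(y) = -122/y + 3/(-43) = -122/y + 3*(-1/43) = -122/y - 3/43 = -3/43 - 122/y)
1/E(K(F)) = 1/(-3/43 - 122/(-13)) = 1/(-3/43 - 122*(-1/13)) = 1/(-3/43 + 122/13) = 1/(5207/559) = 559/5207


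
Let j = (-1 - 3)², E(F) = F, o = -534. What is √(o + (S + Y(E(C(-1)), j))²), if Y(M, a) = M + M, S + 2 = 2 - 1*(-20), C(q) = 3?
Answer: √142 ≈ 11.916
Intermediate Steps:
j = 16 (j = (-4)² = 16)
S = 20 (S = -2 + (2 - 1*(-20)) = -2 + (2 + 20) = -2 + 22 = 20)
Y(M, a) = 2*M
√(o + (S + Y(E(C(-1)), j))²) = √(-534 + (20 + 2*3)²) = √(-534 + (20 + 6)²) = √(-534 + 26²) = √(-534 + 676) = √142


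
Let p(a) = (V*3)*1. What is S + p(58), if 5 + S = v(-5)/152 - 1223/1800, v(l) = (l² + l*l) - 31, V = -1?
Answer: -7699/900 ≈ -8.5544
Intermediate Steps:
v(l) = -31 + 2*l² (v(l) = (l² + l²) - 31 = 2*l² - 31 = -31 + 2*l²)
p(a) = -3 (p(a) = -1*3*1 = -3*1 = -3)
S = -4999/900 (S = -5 + ((-31 + 2*(-5)²)/152 - 1223/1800) = -5 + ((-31 + 2*25)*(1/152) - 1223*1/1800) = -5 + ((-31 + 50)*(1/152) - 1223/1800) = -5 + (19*(1/152) - 1223/1800) = -5 + (⅛ - 1223/1800) = -5 - 499/900 = -4999/900 ≈ -5.5544)
S + p(58) = -4999/900 - 3 = -7699/900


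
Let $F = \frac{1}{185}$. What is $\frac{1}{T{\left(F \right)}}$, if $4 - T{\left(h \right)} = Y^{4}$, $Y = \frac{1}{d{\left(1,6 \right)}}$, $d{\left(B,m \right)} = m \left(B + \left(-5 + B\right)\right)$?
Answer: $\frac{104976}{419903} \approx 0.25$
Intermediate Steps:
$d{\left(B,m \right)} = m \left(-5 + 2 B\right)$
$Y = - \frac{1}{18}$ ($Y = \frac{1}{6 \left(-5 + 2 \cdot 1\right)} = \frac{1}{6 \left(-5 + 2\right)} = \frac{1}{6 \left(-3\right)} = \frac{1}{-18} = - \frac{1}{18} \approx -0.055556$)
$F = \frac{1}{185} \approx 0.0054054$
$T{\left(h \right)} = \frac{419903}{104976}$ ($T{\left(h \right)} = 4 - \left(- \frac{1}{18}\right)^{4} = 4 - \frac{1}{104976} = \frac{419903}{104976}$)
$\frac{1}{T{\left(F \right)}} = \frac{1}{\frac{419903}{104976}} = \frac{104976}{419903}$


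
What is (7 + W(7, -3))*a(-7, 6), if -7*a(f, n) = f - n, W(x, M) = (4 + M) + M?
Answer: 65/7 ≈ 9.2857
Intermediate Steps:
W(x, M) = 4 + 2*M
a(f, n) = -f/7 + n/7 (a(f, n) = -(f - n)/7 = -f/7 + n/7)
(7 + W(7, -3))*a(-7, 6) = (7 + (4 + 2*(-3)))*(-⅐*(-7) + (⅐)*6) = (7 + (4 - 6))*(1 + 6/7) = (7 - 2)*(13/7) = 5*(13/7) = 65/7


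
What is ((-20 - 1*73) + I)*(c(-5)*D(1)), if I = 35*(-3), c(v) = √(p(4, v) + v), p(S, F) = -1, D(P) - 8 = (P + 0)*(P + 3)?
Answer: -2376*I*√6 ≈ -5820.0*I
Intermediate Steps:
D(P) = 8 + P*(3 + P) (D(P) = 8 + (P + 0)*(P + 3) = 8 + P*(3 + P))
c(v) = √(-1 + v)
I = -105
((-20 - 1*73) + I)*(c(-5)*D(1)) = ((-20 - 1*73) - 105)*(√(-1 - 5)*(8 + 1² + 3*1)) = ((-20 - 73) - 105)*(√(-6)*(8 + 1 + 3)) = (-93 - 105)*((I*√6)*12) = -2376*I*√6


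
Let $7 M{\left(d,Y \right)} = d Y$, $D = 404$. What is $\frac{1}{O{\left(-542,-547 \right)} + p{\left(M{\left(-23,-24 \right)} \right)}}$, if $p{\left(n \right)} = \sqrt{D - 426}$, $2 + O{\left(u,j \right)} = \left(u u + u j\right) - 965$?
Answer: $\frac{589271}{347240311463} - \frac{i \sqrt{22}}{347240311463} \approx 1.697 \cdot 10^{-6} - 1.3508 \cdot 10^{-11} i$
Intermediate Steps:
$O{\left(u,j \right)} = -967 + u^{2} + j u$ ($O{\left(u,j \right)} = -2 - \left(965 - u j - u u\right) = -2 - \left(965 - u^{2} - j u\right) = -2 + \left(-965 + u^{2} + j u\right) = -967 + u^{2} + j u$)
$M{\left(d,Y \right)} = \frac{Y d}{7}$ ($M{\left(d,Y \right)} = \frac{d Y}{7} = \frac{Y d}{7}$)
$p{\left(n \right)} = i \sqrt{22}$ ($p{\left(n \right)} = \sqrt{404 - 426} = \sqrt{-22} = i \sqrt{22}$)
$\frac{1}{O{\left(-542,-547 \right)} + p{\left(M{\left(-23,-24 \right)} \right)}} = \frac{1}{\left(-967 + \left(-542\right)^{2} - -296474\right) + i \sqrt{22}} = \frac{1}{\left(-967 + 293764 + 296474\right) + i \sqrt{22}} = \frac{1}{589271 + i \sqrt{22}}$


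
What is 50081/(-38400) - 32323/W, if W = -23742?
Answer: 8696683/151948800 ≈ 0.057234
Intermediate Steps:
50081/(-38400) - 32323/W = 50081/(-38400) - 32323/(-23742) = 50081*(-1/38400) - 32323*(-1/23742) = -50081/38400 + 32323/23742 = 8696683/151948800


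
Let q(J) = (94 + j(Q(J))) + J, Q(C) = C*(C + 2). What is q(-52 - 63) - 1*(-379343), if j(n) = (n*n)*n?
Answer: 2194466354197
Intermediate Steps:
Q(C) = C*(2 + C)
j(n) = n³ (j(n) = n²*n = n³)
q(J) = 94 + J + J³*(2 + J)³ (q(J) = (94 + (J*(2 + J))³) + J = (94 + J³*(2 + J)³) + J = 94 + J + J³*(2 + J)³)
q(-52 - 63) - 1*(-379343) = (94 + (-52 - 63) + (-52 - 63)³*(2 + (-52 - 63))³) - 1*(-379343) = (94 - 115 + (-115)³*(2 - 115)³) + 379343 = (94 - 115 - 1520875*(-113)³) + 379343 = (94 - 115 - 1520875*(-1442897)) + 379343 = (94 - 115 + 2194465974875) + 379343 = 2194465974854 + 379343 = 2194466354197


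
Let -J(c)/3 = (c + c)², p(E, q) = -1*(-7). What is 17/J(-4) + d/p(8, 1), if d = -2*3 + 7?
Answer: 73/1344 ≈ 0.054315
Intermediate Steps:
p(E, q) = 7
J(c) = -12*c² (J(c) = -3*(c + c)² = -3*4*c² = -12*c²)
d = 1 (d = -6 + 7 = 1)
17/J(-4) + d/p(8, 1) = 17/((-12*(-4)²)) + 1/7 = 17/((-12*16)) + 1*(⅐) = 17/(-192) + ⅐ = 17*(-1/192) + ⅐ = -17/192 + ⅐ = 73/1344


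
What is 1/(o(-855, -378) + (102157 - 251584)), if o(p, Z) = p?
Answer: -1/150282 ≈ -6.6542e-6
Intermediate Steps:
1/(o(-855, -378) + (102157 - 251584)) = 1/(-855 + (102157 - 251584)) = 1/(-855 - 149427) = 1/(-150282) = -1/150282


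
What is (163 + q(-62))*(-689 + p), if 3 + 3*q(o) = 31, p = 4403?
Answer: 640046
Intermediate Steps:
q(o) = 28/3 (q(o) = -1 + (1/3)*31 = -1 + 31/3 = 28/3)
(163 + q(-62))*(-689 + p) = (163 + 28/3)*(-689 + 4403) = (517/3)*3714 = 640046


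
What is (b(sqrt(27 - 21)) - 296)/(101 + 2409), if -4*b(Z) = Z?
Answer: -148/1255 - sqrt(6)/10040 ≈ -0.11817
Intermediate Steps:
b(Z) = -Z/4
(b(sqrt(27 - 21)) - 296)/(101 + 2409) = (-sqrt(27 - 21)/4 - 296)/(101 + 2409) = (-sqrt(6)/4 - 296)/2510 = (-296 - sqrt(6)/4)*(1/2510) = -148/1255 - sqrt(6)/10040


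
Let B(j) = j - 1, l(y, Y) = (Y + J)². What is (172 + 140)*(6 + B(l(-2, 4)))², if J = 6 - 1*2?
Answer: 1485432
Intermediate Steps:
J = 4 (J = 6 - 2 = 4)
l(y, Y) = (4 + Y)² (l(y, Y) = (Y + 4)² = (4 + Y)²)
B(j) = -1 + j
(172 + 140)*(6 + B(l(-2, 4)))² = (172 + 140)*(6 + (-1 + (4 + 4)²))² = 312*(6 + (-1 + 8²))² = 312*(6 + (-1 + 64))² = 312*(6 + 63)² = 312*69² = 312*4761 = 1485432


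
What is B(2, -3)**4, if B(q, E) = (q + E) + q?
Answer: 1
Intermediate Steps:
B(q, E) = E + 2*q (B(q, E) = (E + q) + q = E + 2*q)
B(2, -3)**4 = (-3 + 2*2)**4 = (-3 + 4)**4 = 1**4 = 1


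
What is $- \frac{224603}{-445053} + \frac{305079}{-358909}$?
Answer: $- \frac{55164286060}{159733527177} \approx -0.34535$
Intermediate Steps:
$- \frac{224603}{-445053} + \frac{305079}{-358909} = \left(-224603\right) \left(- \frac{1}{445053}\right) + 305079 \left(- \frac{1}{358909}\right) = \frac{224603}{445053} - \frac{305079}{358909} = - \frac{55164286060}{159733527177}$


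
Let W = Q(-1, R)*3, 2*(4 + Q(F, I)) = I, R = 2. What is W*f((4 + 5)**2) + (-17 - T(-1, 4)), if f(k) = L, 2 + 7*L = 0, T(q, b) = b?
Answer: -129/7 ≈ -18.429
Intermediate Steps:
L = -2/7 (L = -2/7 + (1/7)*0 = -2/7 + 0 = -2/7 ≈ -0.28571)
Q(F, I) = -4 + I/2
f(k) = -2/7
W = -9 (W = (-4 + (1/2)*2)*3 = (-4 + 1)*3 = -3*3 = -9)
W*f((4 + 5)**2) + (-17 - T(-1, 4)) = -9*(-2/7) + (-17 - 1*4) = 18/7 + (-17 - 4) = 18/7 - 21 = -129/7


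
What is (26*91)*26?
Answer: 61516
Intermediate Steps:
(26*91)*26 = 2366*26 = 61516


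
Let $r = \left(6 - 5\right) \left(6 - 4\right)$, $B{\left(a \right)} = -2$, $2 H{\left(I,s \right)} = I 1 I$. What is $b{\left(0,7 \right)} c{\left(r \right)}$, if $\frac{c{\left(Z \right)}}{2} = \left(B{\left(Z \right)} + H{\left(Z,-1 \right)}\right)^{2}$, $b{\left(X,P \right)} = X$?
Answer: $0$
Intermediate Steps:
$H{\left(I,s \right)} = \frac{I^{2}}{2}$ ($H{\left(I,s \right)} = \frac{I 1 I}{2} = \frac{I I}{2} = \frac{I^{2}}{2}$)
$r = 2$ ($r = 1 \cdot 2 = 2$)
$c{\left(Z \right)} = 2 \left(-2 + \frac{Z^{2}}{2}\right)^{2}$
$b{\left(0,7 \right)} c{\left(r \right)} = 0 \frac{\left(-4 + 2^{2}\right)^{2}}{2} = 0 \frac{\left(-4 + 4\right)^{2}}{2} = 0 \frac{0^{2}}{2} = 0 \cdot \frac{1}{2} \cdot 0 = 0 \cdot 0 = 0$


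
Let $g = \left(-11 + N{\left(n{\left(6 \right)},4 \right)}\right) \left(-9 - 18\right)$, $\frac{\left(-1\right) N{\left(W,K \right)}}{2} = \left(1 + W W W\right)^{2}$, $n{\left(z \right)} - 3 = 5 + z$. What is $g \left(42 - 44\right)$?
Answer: $-813783294$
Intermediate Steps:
$n{\left(z \right)} = 8 + z$ ($n{\left(z \right)} = 3 + \left(5 + z\right) = 8 + z$)
$N{\left(W,K \right)} = - 2 \left(1 + W^{3}\right)^{2}$ ($N{\left(W,K \right)} = - 2 \left(1 + W W W\right)^{2} = - 2 \left(1 + W^{2} W\right)^{2} = - 2 \left(1 + W^{3}\right)^{2}$)
$g = 406891647$ ($g = \left(-11 - 2 \left(1 + \left(8 + 6\right)^{3}\right)^{2}\right) \left(-9 - 18\right) = \left(-11 - 2 \left(1 + 14^{3}\right)^{2}\right) \left(-27\right) = \left(-11 - 2 \left(1 + 2744\right)^{2}\right) \left(-27\right) = \left(-11 - 2 \cdot 2745^{2}\right) \left(-27\right) = \left(-11 - 15070050\right) \left(-27\right) = \left(-15070061\right) \left(-27\right) = 406891647$)
$g \left(42 - 44\right) = 406891647 \left(42 - 44\right) = 406891647 \left(-2\right) = -813783294$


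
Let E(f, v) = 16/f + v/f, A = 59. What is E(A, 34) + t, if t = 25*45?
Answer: 66425/59 ≈ 1125.8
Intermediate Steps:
t = 1125
E(A, 34) + t = (16 + 34)/59 + 1125 = (1/59)*50 + 1125 = 50/59 + 1125 = 66425/59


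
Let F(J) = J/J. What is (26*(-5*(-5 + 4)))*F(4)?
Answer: 130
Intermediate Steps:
F(J) = 1
(26*(-5*(-5 + 4)))*F(4) = (26*(-5*(-5 + 4)))*1 = (26*(-5*(-1)))*1 = (26*5)*1 = 130*1 = 130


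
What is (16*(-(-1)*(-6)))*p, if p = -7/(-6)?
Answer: -112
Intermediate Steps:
p = 7/6 (p = -7*(-⅙) = 7/6 ≈ 1.1667)
(16*(-(-1)*(-6)))*p = (16*(-(-1)*(-6)))*(7/6) = (16*(-1*6))*(7/6) = (16*(-6))*(7/6) = -96*7/6 = -112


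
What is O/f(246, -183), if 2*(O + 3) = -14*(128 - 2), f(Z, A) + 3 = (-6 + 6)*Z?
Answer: 295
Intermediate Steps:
f(Z, A) = -3 (f(Z, A) = -3 + (-6 + 6)*Z = -3 + 0*Z = -3 + 0 = -3)
O = -885 (O = -3 + (-14*(128 - 2))/2 = -3 + (-14*126)/2 = -3 + (½)*(-1764) = -3 - 882 = -885)
O/f(246, -183) = -885/(-3) = -885*(-⅓) = 295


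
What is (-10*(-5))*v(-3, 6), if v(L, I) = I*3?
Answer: 900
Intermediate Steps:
v(L, I) = 3*I
(-10*(-5))*v(-3, 6) = (-10*(-5))*(3*6) = 50*18 = 900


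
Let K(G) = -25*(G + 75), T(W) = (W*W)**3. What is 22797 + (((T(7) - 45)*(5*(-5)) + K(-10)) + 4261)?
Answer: -2914667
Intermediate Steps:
T(W) = W**6 (T(W) = (W**2)**3 = W**6)
K(G) = -1875 - 25*G (K(G) = -25*(75 + G) = -1875 - 25*G)
22797 + (((T(7) - 45)*(5*(-5)) + K(-10)) + 4261) = 22797 + (((7**6 - 45)*(5*(-5)) + (-1875 - 25*(-10))) + 4261) = 22797 + (((117649 - 45)*(-25) + (-1875 + 250)) + 4261) = 22797 + ((117604*(-25) - 1625) + 4261) = 22797 + ((-2940100 - 1625) + 4261) = 22797 + (-2941725 + 4261) = 22797 - 2937464 = -2914667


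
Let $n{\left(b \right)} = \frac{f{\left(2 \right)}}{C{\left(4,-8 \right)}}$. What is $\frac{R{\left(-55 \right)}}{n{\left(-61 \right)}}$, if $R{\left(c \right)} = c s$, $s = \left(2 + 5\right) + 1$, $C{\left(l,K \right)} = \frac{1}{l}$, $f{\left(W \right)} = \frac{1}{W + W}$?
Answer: $-440$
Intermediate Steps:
$f{\left(W \right)} = \frac{1}{2 W}$
$s = 8$ ($s = 7 + 1 = 8$)
$R{\left(c \right)} = 8 c$ ($R{\left(c \right)} = c 8 = 8 c$)
$n{\left(b \right)} = 1$ ($n{\left(b \right)} = \frac{\frac{1}{2} \cdot \frac{1}{2}}{\frac{1}{4}} = \frac{1}{2} \cdot \frac{1}{2} \frac{1}{\frac{1}{4}} = \frac{1}{4} \cdot 4 = 1$)
$\frac{R{\left(-55 \right)}}{n{\left(-61 \right)}} = \frac{8 \left(-55\right)}{1} = \left(-440\right) 1 = -440$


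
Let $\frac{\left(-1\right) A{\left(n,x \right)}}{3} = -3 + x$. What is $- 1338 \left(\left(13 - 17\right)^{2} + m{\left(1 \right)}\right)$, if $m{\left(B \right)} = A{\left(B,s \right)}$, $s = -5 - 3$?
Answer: $-65562$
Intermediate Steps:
$s = -8$ ($s = -5 - 3 = -8$)
$A{\left(n,x \right)} = 9 - 3 x$ ($A{\left(n,x \right)} = - 3 \left(-3 + x\right) = 9 - 3 x$)
$m{\left(B \right)} = 33$ ($m{\left(B \right)} = 9 - -24 = 9 + 24 = 33$)
$- 1338 \left(\left(13 - 17\right)^{2} + m{\left(1 \right)}\right) = - 1338 \left(\left(13 - 17\right)^{2} + 33\right) = - 1338 \left(\left(-4\right)^{2} + 33\right) = - 1338 \left(16 + 33\right) = \left(-1338\right) 49 = -65562$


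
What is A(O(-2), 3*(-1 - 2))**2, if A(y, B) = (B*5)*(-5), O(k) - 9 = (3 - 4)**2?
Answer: 50625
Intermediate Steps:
O(k) = 10 (O(k) = 9 + (3 - 4)**2 = 9 + (-1)**2 = 9 + 1 = 10)
A(y, B) = -25*B (A(y, B) = (5*B)*(-5) = -25*B)
A(O(-2), 3*(-1 - 2))**2 = (-75*(-1 - 2))**2 = (-75*(-3))**2 = (-25*(-9))**2 = 225**2 = 50625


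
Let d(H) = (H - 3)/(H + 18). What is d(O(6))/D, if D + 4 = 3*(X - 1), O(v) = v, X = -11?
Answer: -1/320 ≈ -0.0031250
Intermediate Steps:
d(H) = (-3 + H)/(18 + H)
D = -40 (D = -4 + 3*(-11 - 1) = -4 + 3*(-12) = -4 - 36 = -40)
d(O(6))/D = ((-3 + 6)/(18 + 6))/(-40) = (3/24)*(-1/40) = ((1/24)*3)*(-1/40) = (⅛)*(-1/40) = -1/320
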